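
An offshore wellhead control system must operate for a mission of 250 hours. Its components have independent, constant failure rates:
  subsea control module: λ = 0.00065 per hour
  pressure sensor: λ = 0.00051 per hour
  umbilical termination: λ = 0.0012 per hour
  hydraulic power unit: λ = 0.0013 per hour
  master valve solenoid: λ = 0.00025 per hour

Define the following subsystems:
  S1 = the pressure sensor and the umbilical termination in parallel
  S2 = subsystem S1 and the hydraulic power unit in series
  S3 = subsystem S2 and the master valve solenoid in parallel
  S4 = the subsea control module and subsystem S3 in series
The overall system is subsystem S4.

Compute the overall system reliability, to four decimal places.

0.8346

R(subsea control module) = exp(−0.00065 × 250) = 0.850016
R(pressure sensor) = exp(−0.00051 × 250) = 0.880293
R(umbilical termination) = exp(−0.0012 × 250) = 0.740818
R(hydraulic power unit) = exp(−0.0013 × 250) = 0.722527
R(master valve solenoid) = exp(−0.00025 × 250) = 0.939413
Parallel (pressure sensor and umbilical termination): 1 − (1 − 0.880293)(1 − 0.740818) = 0.968974
Series ([0.968974] and hydraulic power unit): 0.968974 × 0.722527 = 0.700110
Parallel ([0.700110] and master valve solenoid): 1 − (1 − 0.700110)(1 − 0.939413) = 0.981831
Series (subsea control module and [0.981831]): 0.850016 × 0.981831 = 0.8346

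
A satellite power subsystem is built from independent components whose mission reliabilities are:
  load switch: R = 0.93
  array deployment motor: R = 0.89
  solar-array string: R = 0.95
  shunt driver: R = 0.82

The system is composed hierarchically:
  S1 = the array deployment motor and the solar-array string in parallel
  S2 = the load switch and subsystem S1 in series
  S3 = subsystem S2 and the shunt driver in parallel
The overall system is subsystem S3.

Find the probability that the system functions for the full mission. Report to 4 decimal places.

Parallel (array deployment motor and solar-array string): 1 − (1 − 0.890000)(1 − 0.950000) = 0.994500
Series (load switch and [0.994500]): 0.930000 × 0.994500 = 0.924885
Parallel ([0.924885] and shunt driver): 1 − (1 − 0.924885)(1 − 0.820000) = 0.9865

0.9865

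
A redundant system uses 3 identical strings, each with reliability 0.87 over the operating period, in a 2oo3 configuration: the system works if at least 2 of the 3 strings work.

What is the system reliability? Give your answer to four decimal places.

0.9537

R = Σ_{i=2}^{3} C(3,i) p^i (1−p)^{3−i} with p = 0.87
C(3,2)·0.87^2·0.13^1 = 0.295191
C(3,3)·0.87^3·0.13^0 = 0.658503
Sum = 0.9537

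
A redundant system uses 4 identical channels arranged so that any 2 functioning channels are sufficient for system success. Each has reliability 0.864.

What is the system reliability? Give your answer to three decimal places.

0.991

R = Σ_{i=2}^{4} C(4,i) p^i (1−p)^{4−i} with p = 0.864
C(4,2)·0.864^2·0.136^2 = 0.08284
C(4,3)·0.864^3·0.136^1 = 0.35087
C(4,4)·0.864^4·0.136^0 = 0.55726
Sum = 0.991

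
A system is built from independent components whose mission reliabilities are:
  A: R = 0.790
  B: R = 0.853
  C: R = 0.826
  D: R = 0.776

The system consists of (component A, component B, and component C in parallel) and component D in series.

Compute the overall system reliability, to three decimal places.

Parallel (A, B, and C): 1 − (1 − 0.79000)(1 − 0.85300)(1 − 0.82600) = 0.99463
Series ([0.99463] and D): 0.99463 × 0.77600 = 0.772

0.772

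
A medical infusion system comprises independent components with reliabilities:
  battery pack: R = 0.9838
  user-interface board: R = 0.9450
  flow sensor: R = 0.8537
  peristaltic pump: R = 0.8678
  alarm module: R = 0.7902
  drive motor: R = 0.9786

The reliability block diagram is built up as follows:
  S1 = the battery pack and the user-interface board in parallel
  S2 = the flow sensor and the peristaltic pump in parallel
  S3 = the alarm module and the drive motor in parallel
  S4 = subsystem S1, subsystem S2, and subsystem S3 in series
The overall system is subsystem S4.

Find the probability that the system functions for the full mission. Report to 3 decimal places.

0.975

Parallel (battery pack and user-interface board): 1 − (1 − 0.98380)(1 − 0.94500) = 0.99911
Parallel (flow sensor and peristaltic pump): 1 − (1 − 0.85370)(1 − 0.86780) = 0.98066
Parallel (alarm module and drive motor): 1 − (1 − 0.79020)(1 − 0.97860) = 0.99551
Series ([0.99911], [0.98066], and [0.99551]): 0.99911 × 0.98066 × 0.99551 = 0.975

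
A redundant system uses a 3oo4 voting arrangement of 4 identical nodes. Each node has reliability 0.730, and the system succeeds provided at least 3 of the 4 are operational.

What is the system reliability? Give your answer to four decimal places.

0.7041

R = Σ_{i=3}^{4} C(4,i) p^i (1−p)^{4−i} with p = 0.730
C(4,3)·0.730^3·0.270^1 = 0.420138
C(4,4)·0.730^4·0.270^0 = 0.283982
Sum = 0.7041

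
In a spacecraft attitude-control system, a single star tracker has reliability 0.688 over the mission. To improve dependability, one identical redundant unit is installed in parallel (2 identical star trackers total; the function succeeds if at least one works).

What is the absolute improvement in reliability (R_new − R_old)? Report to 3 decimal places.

R_before = 0.688
R_after = 1 − (1 − 0.688)^2 = 0.903
ΔR = 0.903 − 0.688 = 0.215

0.215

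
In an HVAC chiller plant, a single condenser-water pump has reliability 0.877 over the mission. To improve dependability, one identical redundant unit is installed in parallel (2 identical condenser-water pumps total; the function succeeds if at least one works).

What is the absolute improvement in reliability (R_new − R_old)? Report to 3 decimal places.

0.108

R_before = 0.877
R_after = 1 − (1 − 0.877)^2 = 0.985
ΔR = 0.985 − 0.877 = 0.108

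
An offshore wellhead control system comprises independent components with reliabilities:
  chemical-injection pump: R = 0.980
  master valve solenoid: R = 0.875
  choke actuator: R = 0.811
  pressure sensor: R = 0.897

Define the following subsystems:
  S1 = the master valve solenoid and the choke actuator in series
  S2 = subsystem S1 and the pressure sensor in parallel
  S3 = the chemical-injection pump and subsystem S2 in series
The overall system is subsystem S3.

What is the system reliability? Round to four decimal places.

Series (master valve solenoid and choke actuator): 0.875000 × 0.811000 = 0.709625
Parallel ([0.709625] and pressure sensor): 1 − (1 − 0.709625)(1 − 0.897000) = 0.970091
Series (chemical-injection pump and [0.970091]): 0.980000 × 0.970091 = 0.9507

0.9507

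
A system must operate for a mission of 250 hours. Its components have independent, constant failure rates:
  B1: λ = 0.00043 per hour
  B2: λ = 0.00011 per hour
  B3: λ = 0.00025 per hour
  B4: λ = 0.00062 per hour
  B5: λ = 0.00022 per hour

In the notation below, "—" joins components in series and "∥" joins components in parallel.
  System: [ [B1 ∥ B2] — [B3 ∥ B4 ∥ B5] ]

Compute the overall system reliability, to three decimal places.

R(B1) = exp(−0.00043 × 250) = 0.89808
R(B2) = exp(−0.00011 × 250) = 0.97287
R(B3) = exp(−0.00025 × 250) = 0.93941
R(B4) = exp(−0.00062 × 250) = 0.85642
R(B5) = exp(−0.00022 × 250) = 0.94649
Parallel (B1 and B2): 1 − (1 − 0.89808)(1 − 0.97287) = 0.99723
Parallel (B3, B4, and B5): 1 − (1 − 0.93941)(1 − 0.85642)(1 − 0.94649) = 0.99953
Series ([0.99723] and [0.99953]): 0.99723 × 0.99953 = 0.997

0.997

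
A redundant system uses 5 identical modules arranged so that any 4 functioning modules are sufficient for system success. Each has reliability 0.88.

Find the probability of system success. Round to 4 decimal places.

R = Σ_{i=4}^{5} C(5,i) p^i (1−p)^{5−i} with p = 0.88
C(5,4)·0.88^4·0.12^1 = 0.359817
C(5,5)·0.88^5·0.12^0 = 0.527732
Sum = 0.8875

0.8875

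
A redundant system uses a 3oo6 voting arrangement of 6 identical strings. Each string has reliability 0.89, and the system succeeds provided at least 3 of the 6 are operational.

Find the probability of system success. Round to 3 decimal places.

R = Σ_{i=3}^{6} C(6,i) p^i (1−p)^{6−i} with p = 0.89
C(6,3)·0.89^3·0.11^3 = 0.01877
C(6,4)·0.89^4·0.11^2 = 0.11388
C(6,5)·0.89^5·0.11^1 = 0.36855
C(6,6)·0.89^6·0.11^0 = 0.49698
Sum = 0.998

0.998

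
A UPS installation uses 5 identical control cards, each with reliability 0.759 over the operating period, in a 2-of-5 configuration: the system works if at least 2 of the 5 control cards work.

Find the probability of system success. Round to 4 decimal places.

0.9864

R = Σ_{i=2}^{5} C(5,i) p^i (1−p)^{5−i} with p = 0.759
C(5,2)·0.759^2·0.241^3 = 0.080637
C(5,3)·0.759^3·0.241^2 = 0.253957
C(5,4)·0.759^4·0.241^1 = 0.399903
C(5,5)·0.759^5·0.241^0 = 0.251889
Sum = 0.9864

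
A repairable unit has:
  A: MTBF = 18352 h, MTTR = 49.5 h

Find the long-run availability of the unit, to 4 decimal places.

0.9973

A(A) = MTBF/(MTBF+MTTR) = 18352/(18352+49.5) = 0.9973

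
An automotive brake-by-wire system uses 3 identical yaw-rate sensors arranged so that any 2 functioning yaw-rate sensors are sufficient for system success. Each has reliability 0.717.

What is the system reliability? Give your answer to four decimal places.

0.8051

R = Σ_{i=2}^{3} C(3,i) p^i (1−p)^{3−i} with p = 0.717
C(3,2)·0.717^2·0.283^1 = 0.436462
C(3,3)·0.717^3·0.283^0 = 0.368602
Sum = 0.8051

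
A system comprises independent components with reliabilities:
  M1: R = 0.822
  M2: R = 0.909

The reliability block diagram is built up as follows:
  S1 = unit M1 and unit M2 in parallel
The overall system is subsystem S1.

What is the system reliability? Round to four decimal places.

Parallel (M1 and M2): 1 − (1 − 0.822000)(1 − 0.909000) = 0.9838

0.9838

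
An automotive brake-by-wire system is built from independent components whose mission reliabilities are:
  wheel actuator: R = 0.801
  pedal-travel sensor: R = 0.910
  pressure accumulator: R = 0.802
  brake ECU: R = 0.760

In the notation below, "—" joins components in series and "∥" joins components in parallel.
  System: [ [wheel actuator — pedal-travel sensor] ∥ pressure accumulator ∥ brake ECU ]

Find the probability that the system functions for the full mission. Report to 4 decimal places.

0.9871

Series (wheel actuator and pedal-travel sensor): 0.801000 × 0.910000 = 0.728910
Parallel ([0.728910], pressure accumulator, and brake ECU): 1 − (1 − 0.728910)(1 − 0.802000)(1 − 0.760000) = 0.9871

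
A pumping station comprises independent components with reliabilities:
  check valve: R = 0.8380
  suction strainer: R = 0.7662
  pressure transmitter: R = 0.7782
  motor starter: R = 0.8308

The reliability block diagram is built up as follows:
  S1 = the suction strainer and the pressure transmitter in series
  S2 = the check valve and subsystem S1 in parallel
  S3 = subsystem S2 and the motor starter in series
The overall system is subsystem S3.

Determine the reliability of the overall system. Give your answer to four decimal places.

0.7765

Series (suction strainer and pressure transmitter): 0.766200 × 0.778200 = 0.596257
Parallel (check valve and [0.596257]): 1 − (1 − 0.838000)(1 − 0.596257) = 0.934594
Series ([0.934594] and motor starter): 0.934594 × 0.830800 = 0.7765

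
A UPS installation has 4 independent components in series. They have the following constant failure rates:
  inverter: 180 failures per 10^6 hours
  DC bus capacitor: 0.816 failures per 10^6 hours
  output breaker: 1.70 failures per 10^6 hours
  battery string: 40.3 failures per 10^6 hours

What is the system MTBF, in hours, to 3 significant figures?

Series of exponential components: λ_sys = Σ λ_i
λ_sys = 0.000180 + 0.000000816 + 0.00000170 + 0.0000403 = 2.2282e-04 /h
MTBF = 1 / λ_sys = 4490 h

4490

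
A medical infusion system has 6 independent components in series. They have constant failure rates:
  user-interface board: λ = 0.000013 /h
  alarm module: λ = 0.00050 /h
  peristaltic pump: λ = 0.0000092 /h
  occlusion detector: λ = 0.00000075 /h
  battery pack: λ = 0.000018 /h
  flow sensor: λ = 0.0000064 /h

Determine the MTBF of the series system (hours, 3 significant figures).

Series of exponential components: λ_sys = Σ λ_i
λ_sys = 0.000013 + 0.00050 + 0.0000092 + 0.00000075 + 0.000018 + 0.0000064 = 5.4735e-04 /h
MTBF = 1 / λ_sys = 1830 h

1830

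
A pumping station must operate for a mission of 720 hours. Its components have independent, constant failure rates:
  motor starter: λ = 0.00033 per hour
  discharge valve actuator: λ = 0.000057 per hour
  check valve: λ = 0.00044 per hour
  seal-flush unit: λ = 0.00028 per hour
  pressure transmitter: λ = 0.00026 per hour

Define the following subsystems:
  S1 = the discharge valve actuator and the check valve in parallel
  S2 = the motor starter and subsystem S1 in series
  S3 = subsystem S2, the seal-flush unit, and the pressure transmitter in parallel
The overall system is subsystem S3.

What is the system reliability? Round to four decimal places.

0.9931

R(motor starter) = exp(−0.00033 × 720) = 0.788518
R(discharge valve actuator) = exp(−0.000057 × 720) = 0.959791
R(check valve) = exp(−0.00044 × 720) = 0.728476
R(seal-flush unit) = exp(−0.00028 × 720) = 0.817422
R(pressure transmitter) = exp(−0.00026 × 720) = 0.829278
Parallel (discharge valve actuator and check valve): 1 − (1 − 0.959791)(1 − 0.728476) = 0.989082
Series (motor starter and [0.989082]): 0.788518 × 0.989082 = 0.779909
Parallel ([0.779909], seal-flush unit, and pressure transmitter): 1 − (1 − 0.779909)(1 − 0.817422)(1 − 0.829278) = 0.9931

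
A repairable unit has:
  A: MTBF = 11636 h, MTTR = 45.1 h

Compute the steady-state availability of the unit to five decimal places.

A(A) = MTBF/(MTBF+MTTR) = 11636/(11636+45.1) = 0.99614

0.99614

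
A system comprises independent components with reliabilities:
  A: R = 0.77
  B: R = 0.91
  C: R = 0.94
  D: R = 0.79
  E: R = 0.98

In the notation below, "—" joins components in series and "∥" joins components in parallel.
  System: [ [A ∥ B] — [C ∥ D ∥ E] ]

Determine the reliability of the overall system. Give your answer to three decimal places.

Parallel (A and B): 1 − (1 − 0.77000)(1 − 0.91000) = 0.97930
Parallel (C, D, and E): 1 − (1 − 0.94000)(1 − 0.79000)(1 − 0.98000) = 0.99975
Series ([0.97930] and [0.99975]): 0.97930 × 0.99975 = 0.979

0.979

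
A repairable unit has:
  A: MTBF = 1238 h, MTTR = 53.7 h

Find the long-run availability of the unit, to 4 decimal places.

A(A) = MTBF/(MTBF+MTTR) = 1238/(1238+53.7) = 0.9584

0.9584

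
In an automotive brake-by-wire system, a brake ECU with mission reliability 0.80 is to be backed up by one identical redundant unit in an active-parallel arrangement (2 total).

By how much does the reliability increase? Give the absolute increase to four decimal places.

0.1600

R_before = 0.80
R_after = 1 − (1 − 0.80)^2 = 0.9600
ΔR = 0.9600 − 0.80 = 0.1600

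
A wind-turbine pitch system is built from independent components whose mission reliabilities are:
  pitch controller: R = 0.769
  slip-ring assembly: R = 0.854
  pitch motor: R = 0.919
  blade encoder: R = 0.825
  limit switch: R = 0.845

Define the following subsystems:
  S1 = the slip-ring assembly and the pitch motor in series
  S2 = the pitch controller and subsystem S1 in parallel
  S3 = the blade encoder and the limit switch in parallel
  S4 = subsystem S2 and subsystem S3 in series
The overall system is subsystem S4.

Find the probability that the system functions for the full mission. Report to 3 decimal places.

Series (slip-ring assembly and pitch motor): 0.85400 × 0.91900 = 0.78483
Parallel (pitch controller and [0.78483]): 1 − (1 − 0.76900)(1 − 0.78483) = 0.95030
Parallel (blade encoder and limit switch): 1 − (1 − 0.82500)(1 − 0.84500) = 0.97288
Series ([0.95030] and [0.97288]): 0.95030 × 0.97288 = 0.925

0.925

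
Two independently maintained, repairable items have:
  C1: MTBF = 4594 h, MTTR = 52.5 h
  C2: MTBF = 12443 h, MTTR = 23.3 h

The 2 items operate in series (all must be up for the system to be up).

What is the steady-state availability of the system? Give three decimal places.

0.987

A(C1) = MTBF/(MTBF+MTTR) = 4594/(4594+52.5) = 0.988701
A(C2) = MTBF/(MTBF+MTTR) = 12443/(12443+23.3) = 0.998131
Series availability: 0.988701 × 0.998131 = 0.987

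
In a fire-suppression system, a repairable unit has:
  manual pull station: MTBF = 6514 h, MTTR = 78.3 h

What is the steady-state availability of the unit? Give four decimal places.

0.9881

A(manual pull station) = MTBF/(MTBF+MTTR) = 6514/(6514+78.3) = 0.9881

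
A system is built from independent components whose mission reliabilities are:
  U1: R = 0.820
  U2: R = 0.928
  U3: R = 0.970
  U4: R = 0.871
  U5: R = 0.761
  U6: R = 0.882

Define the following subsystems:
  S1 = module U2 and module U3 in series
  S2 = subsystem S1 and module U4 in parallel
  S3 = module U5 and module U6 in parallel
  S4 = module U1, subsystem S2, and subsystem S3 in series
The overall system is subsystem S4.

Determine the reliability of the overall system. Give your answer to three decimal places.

0.787

Series (U2 and U3): 0.92800 × 0.97000 = 0.90016
Parallel ([0.90016] and U4): 1 − (1 − 0.90016)(1 − 0.87100) = 0.98712
Parallel (U5 and U6): 1 − (1 − 0.76100)(1 − 0.88200) = 0.97180
Series (U1, [0.98712], and [0.97180]): 0.82000 × 0.98712 × 0.97180 = 0.787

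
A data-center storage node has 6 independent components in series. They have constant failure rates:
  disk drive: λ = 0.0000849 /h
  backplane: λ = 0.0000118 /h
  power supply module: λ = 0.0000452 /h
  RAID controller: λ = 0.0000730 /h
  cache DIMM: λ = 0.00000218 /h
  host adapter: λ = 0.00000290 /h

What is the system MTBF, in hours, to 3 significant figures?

Series of exponential components: λ_sys = Σ λ_i
λ_sys = 0.0000849 + 0.0000118 + 0.0000452 + 0.0000730 + 0.00000218 + 0.00000290 = 2.1998e-04 /h
MTBF = 1 / λ_sys = 4550 h

4550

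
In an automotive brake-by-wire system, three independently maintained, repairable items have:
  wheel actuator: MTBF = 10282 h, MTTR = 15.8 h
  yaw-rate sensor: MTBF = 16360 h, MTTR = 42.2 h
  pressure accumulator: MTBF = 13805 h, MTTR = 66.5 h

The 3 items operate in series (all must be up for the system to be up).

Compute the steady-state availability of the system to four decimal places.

A(wheel actuator) = MTBF/(MTBF+MTTR) = 10282/(10282+15.8) = 0.998466
A(yaw-rate sensor) = MTBF/(MTBF+MTTR) = 16360/(16360+42.2) = 0.997427
A(pressure accumulator) = MTBF/(MTBF+MTTR) = 13805/(13805+66.5) = 0.995206
Series availability: 0.998466 × 0.997427 × 0.995206 = 0.9911

0.9911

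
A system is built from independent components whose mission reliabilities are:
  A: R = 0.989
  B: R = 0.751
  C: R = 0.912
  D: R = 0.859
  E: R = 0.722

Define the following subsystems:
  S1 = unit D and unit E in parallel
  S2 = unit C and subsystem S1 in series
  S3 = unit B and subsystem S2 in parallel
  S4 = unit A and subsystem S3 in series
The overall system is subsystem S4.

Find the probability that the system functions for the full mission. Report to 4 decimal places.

Parallel (D and E): 1 − (1 − 0.859000)(1 − 0.722000) = 0.960802
Series (C and [0.960802]): 0.912000 × 0.960802 = 0.876251
Parallel (B and [0.876251]): 1 − (1 − 0.751000)(1 − 0.876251) = 0.969186
Series (A and [0.969186]): 0.989000 × 0.969186 = 0.9585

0.9585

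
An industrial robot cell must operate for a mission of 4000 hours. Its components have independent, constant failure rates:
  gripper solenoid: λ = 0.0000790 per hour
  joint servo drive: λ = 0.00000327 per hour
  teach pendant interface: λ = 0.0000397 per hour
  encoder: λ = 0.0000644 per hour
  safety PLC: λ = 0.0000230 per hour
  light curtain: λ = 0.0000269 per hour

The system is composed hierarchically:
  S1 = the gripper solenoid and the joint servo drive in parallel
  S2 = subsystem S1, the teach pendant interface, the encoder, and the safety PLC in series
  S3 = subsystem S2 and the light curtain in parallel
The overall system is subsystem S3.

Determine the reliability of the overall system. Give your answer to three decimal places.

R(gripper solenoid) = exp(−0.0000790 × 4000) = 0.72906
R(joint servo drive) = exp(−0.00000327 × 4000) = 0.98701
R(teach pendant interface) = exp(−0.0000397 × 4000) = 0.85317
R(encoder) = exp(−0.0000644 × 4000) = 0.77290
R(safety PLC) = exp(−0.0000230 × 4000) = 0.91211
R(light curtain) = exp(−0.0000269 × 4000) = 0.89799
Parallel (gripper solenoid and joint servo drive): 1 − (1 − 0.72906)(1 − 0.98701) = 0.99648
Series ([0.99648], teach pendant interface, encoder, and safety PLC): 0.99648 × 0.85317 × 0.77290 × 0.91211 = 0.59934
Parallel ([0.59934] and light curtain): 1 − (1 − 0.59934)(1 − 0.89799) = 0.959

0.959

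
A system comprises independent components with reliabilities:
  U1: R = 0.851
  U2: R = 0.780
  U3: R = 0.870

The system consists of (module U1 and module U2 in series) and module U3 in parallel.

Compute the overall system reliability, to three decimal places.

Series (U1 and U2): 0.85100 × 0.78000 = 0.66378
Parallel ([0.66378] and U3): 1 − (1 − 0.66378)(1 − 0.87000) = 0.956

0.956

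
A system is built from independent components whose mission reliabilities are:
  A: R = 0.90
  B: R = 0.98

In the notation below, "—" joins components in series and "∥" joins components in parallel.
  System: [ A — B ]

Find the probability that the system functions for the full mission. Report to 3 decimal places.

0.882

Series (A and B): 0.90000 × 0.98000 = 0.882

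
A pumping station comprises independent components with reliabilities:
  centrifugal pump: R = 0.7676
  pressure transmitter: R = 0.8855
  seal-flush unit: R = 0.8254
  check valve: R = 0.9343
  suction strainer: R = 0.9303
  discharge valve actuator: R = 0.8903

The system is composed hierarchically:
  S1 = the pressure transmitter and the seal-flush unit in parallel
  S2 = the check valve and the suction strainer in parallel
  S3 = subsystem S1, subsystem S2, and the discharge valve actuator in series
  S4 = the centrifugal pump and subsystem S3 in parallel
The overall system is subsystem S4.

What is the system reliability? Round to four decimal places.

Parallel (pressure transmitter and seal-flush unit): 1 − (1 − 0.885500)(1 − 0.825400) = 0.980008
Parallel (check valve and suction strainer): 1 − (1 − 0.934300)(1 − 0.930300) = 0.995421
Series ([0.980008], [0.995421], and discharge valve actuator): 0.980008 × 0.995421 × 0.890300 = 0.868506
Parallel (centrifugal pump and [0.868506]): 1 − (1 − 0.767600)(1 − 0.868506) = 0.9694

0.9694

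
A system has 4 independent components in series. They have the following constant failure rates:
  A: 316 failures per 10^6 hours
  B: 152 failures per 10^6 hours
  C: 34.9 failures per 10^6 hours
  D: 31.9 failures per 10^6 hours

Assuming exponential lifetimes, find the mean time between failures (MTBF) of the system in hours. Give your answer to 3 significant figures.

Series of exponential components: λ_sys = Σ λ_i
λ_sys = 0.000316 + 0.000152 + 0.0000349 + 0.0000319 = 5.3480e-04 /h
MTBF = 1 / λ_sys = 1870 h

1870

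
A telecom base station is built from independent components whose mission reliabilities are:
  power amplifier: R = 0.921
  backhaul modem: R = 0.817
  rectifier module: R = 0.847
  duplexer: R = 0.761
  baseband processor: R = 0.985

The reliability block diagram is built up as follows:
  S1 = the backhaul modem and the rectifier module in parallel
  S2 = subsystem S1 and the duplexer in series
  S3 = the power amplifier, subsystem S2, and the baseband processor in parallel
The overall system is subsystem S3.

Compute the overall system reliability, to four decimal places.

Parallel (backhaul modem and rectifier module): 1 − (1 − 0.817000)(1 − 0.847000) = 0.972001
Series ([0.972001] and duplexer): 0.972001 × 0.761000 = 0.739693
Parallel (power amplifier, [0.739693], and baseband processor): 1 − (1 − 0.921000)(1 − 0.739693)(1 − 0.985000) = 0.9997

0.9997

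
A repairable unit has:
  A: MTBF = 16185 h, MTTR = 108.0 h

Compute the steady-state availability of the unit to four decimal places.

A(A) = MTBF/(MTBF+MTTR) = 16185/(16185+108.0) = 0.9934

0.9934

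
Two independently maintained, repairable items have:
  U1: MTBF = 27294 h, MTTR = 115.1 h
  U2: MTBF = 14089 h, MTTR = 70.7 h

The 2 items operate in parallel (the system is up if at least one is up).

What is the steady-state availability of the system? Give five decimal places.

A(U1) = MTBF/(MTBF+MTTR) = 27294/(27294+115.1) = 0.995801
A(U2) = MTBF/(MTBF+MTTR) = 14089/(14089+70.7) = 0.995007
Parallel availability: 1 − (1 − 0.995801)(1 − 0.995007) = 0.99998

0.99998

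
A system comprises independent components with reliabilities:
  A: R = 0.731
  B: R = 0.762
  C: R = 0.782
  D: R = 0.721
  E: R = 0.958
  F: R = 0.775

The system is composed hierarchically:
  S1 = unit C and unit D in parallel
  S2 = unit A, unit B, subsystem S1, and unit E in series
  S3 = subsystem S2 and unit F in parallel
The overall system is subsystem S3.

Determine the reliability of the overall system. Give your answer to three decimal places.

0.888

Parallel (C and D): 1 − (1 − 0.78200)(1 − 0.72100) = 0.93918
Series (A, B, [0.93918], and E): 0.73100 × 0.76200 × 0.93918 × 0.95800 = 0.50117
Parallel ([0.50117] and F): 1 − (1 − 0.50117)(1 − 0.77500) = 0.888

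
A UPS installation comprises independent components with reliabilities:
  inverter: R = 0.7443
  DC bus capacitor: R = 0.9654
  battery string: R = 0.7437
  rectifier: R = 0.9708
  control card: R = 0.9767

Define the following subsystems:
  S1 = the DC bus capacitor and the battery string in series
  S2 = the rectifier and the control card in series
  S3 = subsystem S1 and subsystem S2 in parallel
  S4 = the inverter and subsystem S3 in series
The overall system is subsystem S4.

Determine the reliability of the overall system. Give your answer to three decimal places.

0.733

Series (DC bus capacitor and battery string): 0.96540 × 0.74370 = 0.71797
Series (rectifier and control card): 0.97080 × 0.97670 = 0.94818
Parallel ([0.71797] and [0.94818]): 1 − (1 − 0.71797)(1 − 0.94818) = 0.98539
Series (inverter and [0.98539]): 0.74430 × 0.98539 = 0.733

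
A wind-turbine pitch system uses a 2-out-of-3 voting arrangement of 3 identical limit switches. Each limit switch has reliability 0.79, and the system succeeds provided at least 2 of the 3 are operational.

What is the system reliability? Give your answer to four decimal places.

0.8862

R = Σ_{i=2}^{3} C(3,i) p^i (1−p)^{3−i} with p = 0.79
C(3,2)·0.79^2·0.21^1 = 0.393183
C(3,3)·0.79^3·0.21^0 = 0.493039
Sum = 0.8862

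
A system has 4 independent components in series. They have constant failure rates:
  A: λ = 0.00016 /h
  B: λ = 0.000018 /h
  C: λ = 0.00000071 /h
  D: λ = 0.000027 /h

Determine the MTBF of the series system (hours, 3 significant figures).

Series of exponential components: λ_sys = Σ λ_i
λ_sys = 0.00016 + 0.000018 + 0.00000071 + 0.000027 = 2.0571e-04 /h
MTBF = 1 / λ_sys = 4860 h

4860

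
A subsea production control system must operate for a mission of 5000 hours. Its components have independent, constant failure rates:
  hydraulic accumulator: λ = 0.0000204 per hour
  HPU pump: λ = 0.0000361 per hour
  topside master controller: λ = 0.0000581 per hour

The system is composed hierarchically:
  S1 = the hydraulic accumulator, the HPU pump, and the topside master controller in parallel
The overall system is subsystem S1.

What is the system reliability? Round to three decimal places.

R(hydraulic accumulator) = exp(−0.0000204 × 5000) = 0.90303
R(HPU pump) = exp(−0.0000361 × 5000) = 0.83485
R(topside master controller) = exp(−0.0000581 × 5000) = 0.74789
Parallel (hydraulic accumulator, HPU pump, and topside master controller): 1 − (1 − 0.90303)(1 − 0.83485)(1 − 0.74789) = 0.996

0.996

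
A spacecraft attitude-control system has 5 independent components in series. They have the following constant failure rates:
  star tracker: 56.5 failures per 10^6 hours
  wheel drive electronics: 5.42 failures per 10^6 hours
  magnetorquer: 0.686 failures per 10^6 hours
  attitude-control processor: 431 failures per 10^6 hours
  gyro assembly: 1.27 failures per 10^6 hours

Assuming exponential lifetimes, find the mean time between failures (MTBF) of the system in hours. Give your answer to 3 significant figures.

2020

Series of exponential components: λ_sys = Σ λ_i
λ_sys = 0.0000565 + 0.00000542 + 0.000000686 + 0.000431 + 0.00000127 = 4.9488e-04 /h
MTBF = 1 / λ_sys = 2020 h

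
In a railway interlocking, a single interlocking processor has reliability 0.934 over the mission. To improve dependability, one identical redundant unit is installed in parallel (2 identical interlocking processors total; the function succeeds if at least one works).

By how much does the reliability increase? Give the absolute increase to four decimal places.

R_before = 0.934
R_after = 1 − (1 − 0.934)^2 = 0.9956
ΔR = 0.9956 − 0.934 = 0.0616

0.0616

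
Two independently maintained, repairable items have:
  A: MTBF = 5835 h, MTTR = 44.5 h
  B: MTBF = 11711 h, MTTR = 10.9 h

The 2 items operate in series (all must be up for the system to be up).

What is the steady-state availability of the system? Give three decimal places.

A(A) = MTBF/(MTBF+MTTR) = 5835/(5835+44.5) = 0.992431
A(B) = MTBF/(MTBF+MTTR) = 11711/(11711+10.9) = 0.999070
Series availability: 0.992431 × 0.999070 = 0.992

0.992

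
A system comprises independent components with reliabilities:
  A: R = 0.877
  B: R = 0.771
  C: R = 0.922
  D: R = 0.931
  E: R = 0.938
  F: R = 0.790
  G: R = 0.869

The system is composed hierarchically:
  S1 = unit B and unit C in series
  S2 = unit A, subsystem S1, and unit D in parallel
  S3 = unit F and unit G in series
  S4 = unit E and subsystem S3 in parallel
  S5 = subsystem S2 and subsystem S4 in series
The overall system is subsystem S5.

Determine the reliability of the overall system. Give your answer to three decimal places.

Series (B and C): 0.77100 × 0.92200 = 0.71086
Parallel (A, [0.71086], and D): 1 − (1 − 0.87700)(1 − 0.71086)(1 − 0.93100) = 0.99755
Series (F and G): 0.79000 × 0.86900 = 0.68651
Parallel (E and [0.68651]): 1 − (1 − 0.93800)(1 − 0.68651) = 0.98056
Series ([0.99755] and [0.98056]): 0.99755 × 0.98056 = 0.978

0.978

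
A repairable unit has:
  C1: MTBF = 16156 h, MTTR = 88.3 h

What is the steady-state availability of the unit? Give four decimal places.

0.9946

A(C1) = MTBF/(MTBF+MTTR) = 16156/(16156+88.3) = 0.9946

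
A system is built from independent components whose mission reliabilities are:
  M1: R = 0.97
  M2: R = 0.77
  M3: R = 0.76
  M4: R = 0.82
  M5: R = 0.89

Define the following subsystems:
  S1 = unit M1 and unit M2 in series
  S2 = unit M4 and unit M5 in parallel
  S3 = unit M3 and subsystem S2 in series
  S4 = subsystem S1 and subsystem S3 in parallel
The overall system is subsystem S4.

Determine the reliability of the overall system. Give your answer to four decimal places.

Series (M1 and M2): 0.970000 × 0.770000 = 0.746900
Parallel (M4 and M5): 1 − (1 − 0.820000)(1 − 0.890000) = 0.980200
Series (M3 and [0.980200]): 0.760000 × 0.980200 = 0.744952
Parallel ([0.746900] and [0.744952]): 1 − (1 − 0.746900)(1 − 0.744952) = 0.9354

0.9354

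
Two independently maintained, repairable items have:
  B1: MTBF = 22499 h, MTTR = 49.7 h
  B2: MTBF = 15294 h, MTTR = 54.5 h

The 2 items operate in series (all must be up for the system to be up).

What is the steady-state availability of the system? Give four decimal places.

A(B1) = MTBF/(MTBF+MTTR) = 22499/(22499+49.7) = 0.997796
A(B2) = MTBF/(MTBF+MTTR) = 15294/(15294+54.5) = 0.996449
Series availability: 0.997796 × 0.996449 = 0.9943

0.9943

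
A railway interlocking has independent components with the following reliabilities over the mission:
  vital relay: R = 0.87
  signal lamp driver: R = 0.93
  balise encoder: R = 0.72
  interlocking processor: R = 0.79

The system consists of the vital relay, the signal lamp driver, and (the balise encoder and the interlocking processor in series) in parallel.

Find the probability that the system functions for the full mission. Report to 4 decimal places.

Series (balise encoder and interlocking processor): 0.720000 × 0.790000 = 0.568800
Parallel (vital relay, signal lamp driver, and [0.568800]): 1 − (1 − 0.870000)(1 − 0.930000)(1 − 0.568800) = 0.9961

0.9961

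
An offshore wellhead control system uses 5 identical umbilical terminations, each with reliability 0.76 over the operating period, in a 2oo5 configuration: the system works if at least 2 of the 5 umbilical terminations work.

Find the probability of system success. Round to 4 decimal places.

R = Σ_{i=2}^{5} C(5,i) p^i (1−p)^{5−i} with p = 0.76
C(5,2)·0.76^2·0.24^3 = 0.079847
C(5,3)·0.76^3·0.24^2 = 0.252850
C(5,4)·0.76^4·0.24^1 = 0.400346
C(5,5)·0.76^5·0.24^0 = 0.253553
Sum = 0.9866

0.9866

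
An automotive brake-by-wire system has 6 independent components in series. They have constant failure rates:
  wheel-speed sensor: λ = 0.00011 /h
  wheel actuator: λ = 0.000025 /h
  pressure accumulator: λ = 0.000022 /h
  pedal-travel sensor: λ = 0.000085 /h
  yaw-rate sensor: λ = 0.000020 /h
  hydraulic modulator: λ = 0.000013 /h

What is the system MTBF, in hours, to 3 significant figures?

3640

Series of exponential components: λ_sys = Σ λ_i
λ_sys = 0.00011 + 0.000025 + 0.000022 + 0.000085 + 0.000020 + 0.000013 = 2.7500e-04 /h
MTBF = 1 / λ_sys = 3640 h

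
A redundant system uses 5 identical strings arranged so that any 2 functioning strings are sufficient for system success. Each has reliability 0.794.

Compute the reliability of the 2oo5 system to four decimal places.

0.9925

R = Σ_{i=2}^{5} C(5,i) p^i (1−p)^{5−i} with p = 0.794
C(5,2)·0.794^2·0.206^3 = 0.055112
C(5,3)·0.794^3·0.206^2 = 0.212420
C(5,4)·0.794^4·0.206^1 = 0.409373
C(5,5)·0.794^5·0.206^0 = 0.315575
Sum = 0.9925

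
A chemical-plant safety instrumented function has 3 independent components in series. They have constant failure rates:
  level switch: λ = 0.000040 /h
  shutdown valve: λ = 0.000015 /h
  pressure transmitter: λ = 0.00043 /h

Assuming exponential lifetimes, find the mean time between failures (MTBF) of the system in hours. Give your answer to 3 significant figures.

Series of exponential components: λ_sys = Σ λ_i
λ_sys = 0.000040 + 0.000015 + 0.00043 = 4.8500e-04 /h
MTBF = 1 / λ_sys = 2060 h

2060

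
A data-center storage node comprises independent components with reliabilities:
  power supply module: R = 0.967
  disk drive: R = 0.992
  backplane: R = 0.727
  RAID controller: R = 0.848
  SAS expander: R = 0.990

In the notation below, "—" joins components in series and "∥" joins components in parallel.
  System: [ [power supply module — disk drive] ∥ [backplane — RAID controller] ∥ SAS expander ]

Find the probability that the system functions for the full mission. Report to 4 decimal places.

Series (power supply module and disk drive): 0.967000 × 0.992000 = 0.959264
Series (backplane and RAID controller): 0.727000 × 0.848000 = 0.616496
Parallel ([0.959264], [0.616496], and SAS expander): 1 − (1 − 0.959264)(1 − 0.616496)(1 − 0.990000) = 0.9998

0.9998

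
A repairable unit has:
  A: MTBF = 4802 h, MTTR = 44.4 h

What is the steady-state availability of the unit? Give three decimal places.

A(A) = MTBF/(MTBF+MTTR) = 4802/(4802+44.4) = 0.991

0.991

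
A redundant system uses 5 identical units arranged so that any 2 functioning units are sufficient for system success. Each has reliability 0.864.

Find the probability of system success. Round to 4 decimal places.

R = Σ_{i=2}^{5} C(5,i) p^i (1−p)^{5−i} with p = 0.864
C(5,2)·0.864^2·0.136^3 = 0.018778
C(5,3)·0.864^3·0.136^2 = 0.119294
C(5,4)·0.864^4·0.136^1 = 0.378934
C(5,5)·0.864^5·0.136^0 = 0.481469
Sum = 0.9985

0.9985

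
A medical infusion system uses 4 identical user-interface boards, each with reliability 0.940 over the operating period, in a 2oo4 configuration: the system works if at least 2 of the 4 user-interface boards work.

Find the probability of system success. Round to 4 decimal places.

0.9992

R = Σ_{i=2}^{4} C(4,i) p^i (1−p)^{4−i} with p = 0.940
C(4,2)·0.940^2·0.060^2 = 0.019086
C(4,3)·0.940^3·0.060^1 = 0.199340
C(4,4)·0.940^4·0.060^0 = 0.780749
Sum = 0.9992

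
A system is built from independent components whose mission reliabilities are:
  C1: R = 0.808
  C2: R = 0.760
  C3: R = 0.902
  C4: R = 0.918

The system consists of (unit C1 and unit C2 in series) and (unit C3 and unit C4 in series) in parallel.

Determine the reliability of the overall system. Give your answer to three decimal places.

Series (C1 and C2): 0.80800 × 0.76000 = 0.61408
Series (C3 and C4): 0.90200 × 0.91800 = 0.82804
Parallel ([0.61408] and [0.82804]): 1 − (1 − 0.61408)(1 − 0.82804) = 0.934

0.934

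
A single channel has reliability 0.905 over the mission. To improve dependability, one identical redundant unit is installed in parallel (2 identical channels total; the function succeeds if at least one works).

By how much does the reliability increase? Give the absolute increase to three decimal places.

R_before = 0.905
R_after = 1 − (1 − 0.905)^2 = 0.991
ΔR = 0.991 − 0.905 = 0.086

0.086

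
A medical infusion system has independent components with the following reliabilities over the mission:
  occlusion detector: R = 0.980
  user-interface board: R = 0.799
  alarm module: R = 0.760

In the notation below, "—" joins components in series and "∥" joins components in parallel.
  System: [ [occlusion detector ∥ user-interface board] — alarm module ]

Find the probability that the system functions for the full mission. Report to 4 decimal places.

0.7569

Parallel (occlusion detector and user-interface board): 1 − (1 − 0.980000)(1 − 0.799000) = 0.995980
Series ([0.995980] and alarm module): 0.995980 × 0.760000 = 0.7569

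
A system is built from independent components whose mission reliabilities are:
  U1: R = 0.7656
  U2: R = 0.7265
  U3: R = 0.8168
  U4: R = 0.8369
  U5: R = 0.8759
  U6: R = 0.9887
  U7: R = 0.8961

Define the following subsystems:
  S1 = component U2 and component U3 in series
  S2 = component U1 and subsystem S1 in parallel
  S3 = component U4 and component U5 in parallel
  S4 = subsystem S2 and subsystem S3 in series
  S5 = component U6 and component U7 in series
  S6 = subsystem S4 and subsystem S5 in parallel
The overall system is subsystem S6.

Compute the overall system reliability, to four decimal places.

Series (U2 and U3): 0.726500 × 0.816800 = 0.593405
Parallel (U1 and [0.593405]): 1 − (1 − 0.765600)(1 − 0.593405) = 0.904694
Parallel (U4 and U5): 1 − (1 − 0.836900)(1 − 0.875900) = 0.979759
Series ([0.904694] and [0.979759]): 0.904694 × 0.979759 = 0.886382
Series (U6 and U7): 0.988700 × 0.896100 = 0.885974
Parallel ([0.886382] and [0.885974]): 1 − (1 − 0.886382)(1 − 0.885974) = 0.9870

0.9870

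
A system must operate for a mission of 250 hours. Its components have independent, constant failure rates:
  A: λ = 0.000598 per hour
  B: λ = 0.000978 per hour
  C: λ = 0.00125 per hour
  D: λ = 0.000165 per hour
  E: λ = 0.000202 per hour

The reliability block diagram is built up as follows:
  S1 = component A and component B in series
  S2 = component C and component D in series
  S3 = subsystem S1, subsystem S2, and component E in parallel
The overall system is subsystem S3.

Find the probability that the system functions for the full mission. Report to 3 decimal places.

0.995

R(A) = exp(−0.000598 × 250) = 0.86114
R(B) = exp(−0.000978 × 250) = 0.78310
R(C) = exp(−0.00125 × 250) = 0.73162
R(D) = exp(−0.000165 × 250) = 0.95959
R(E) = exp(−0.000202 × 250) = 0.95075
Series (A and B): 0.86114 × 0.78310 = 0.67436
Series (C and D): 0.73162 × 0.95959 = 0.70206
Parallel ([0.67436], [0.70206], and E): 1 − (1 − 0.67436)(1 − 0.70206)(1 − 0.95075) = 0.995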